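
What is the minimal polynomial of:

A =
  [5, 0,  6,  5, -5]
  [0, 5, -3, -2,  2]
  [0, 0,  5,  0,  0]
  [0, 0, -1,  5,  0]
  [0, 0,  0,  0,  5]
x^3 - 15*x^2 + 75*x - 125

The characteristic polynomial is χ_A(x) = (x - 5)^5, so the eigenvalues are known. The minimal polynomial is
  m_A(x) = Π_λ (x − λ)^{k_λ}
where k_λ is the size of the *largest* Jordan block for λ (equivalently, the smallest k with (A − λI)^k v = 0 for every generalised eigenvector v of λ).

  λ = 5: largest Jordan block has size 3, contributing (x − 5)^3

So m_A(x) = (x - 5)^3 = x^3 - 15*x^2 + 75*x - 125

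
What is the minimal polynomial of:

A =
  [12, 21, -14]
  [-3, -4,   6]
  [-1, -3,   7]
x^2 - 10*x + 25

The characteristic polynomial is χ_A(x) = (x - 5)^3, so the eigenvalues are known. The minimal polynomial is
  m_A(x) = Π_λ (x − λ)^{k_λ}
where k_λ is the size of the *largest* Jordan block for λ (equivalently, the smallest k with (A − λI)^k v = 0 for every generalised eigenvector v of λ).

  λ = 5: largest Jordan block has size 2, contributing (x − 5)^2

So m_A(x) = (x - 5)^2 = x^2 - 10*x + 25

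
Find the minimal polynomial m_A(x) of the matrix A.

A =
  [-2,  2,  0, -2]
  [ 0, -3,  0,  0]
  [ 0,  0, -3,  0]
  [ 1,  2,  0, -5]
x^2 + 7*x + 12

The characteristic polynomial is χ_A(x) = (x + 3)^3*(x + 4), so the eigenvalues are known. The minimal polynomial is
  m_A(x) = Π_λ (x − λ)^{k_λ}
where k_λ is the size of the *largest* Jordan block for λ (equivalently, the smallest k with (A − λI)^k v = 0 for every generalised eigenvector v of λ).

  λ = -4: largest Jordan block has size 1, contributing (x + 4)
  λ = -3: largest Jordan block has size 1, contributing (x + 3)

So m_A(x) = (x + 3)*(x + 4) = x^2 + 7*x + 12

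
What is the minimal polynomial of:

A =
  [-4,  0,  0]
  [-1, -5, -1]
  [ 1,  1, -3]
x^2 + 8*x + 16

The characteristic polynomial is χ_A(x) = (x + 4)^3, so the eigenvalues are known. The minimal polynomial is
  m_A(x) = Π_λ (x − λ)^{k_λ}
where k_λ is the size of the *largest* Jordan block for λ (equivalently, the smallest k with (A − λI)^k v = 0 for every generalised eigenvector v of λ).

  λ = -4: largest Jordan block has size 2, contributing (x + 4)^2

So m_A(x) = (x + 4)^2 = x^2 + 8*x + 16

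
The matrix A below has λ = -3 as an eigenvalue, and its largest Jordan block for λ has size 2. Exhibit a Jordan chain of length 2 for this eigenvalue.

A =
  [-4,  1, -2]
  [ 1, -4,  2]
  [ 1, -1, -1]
A Jordan chain for λ = -3 of length 2:
v_1 = (-1, 1, 1)ᵀ
v_2 = (1, 0, 0)ᵀ

Let N = A − (-3)·I. We want v_2 with N^2 v_2 = 0 but N^1 v_2 ≠ 0; then v_{j-1} := N · v_j for j = 2, …, 2.

Pick v_2 = (1, 0, 0)ᵀ.
Then v_1 = N · v_2 = (-1, 1, 1)ᵀ.

Sanity check: (A − (-3)·I) v_1 = (0, 0, 0)ᵀ = 0. ✓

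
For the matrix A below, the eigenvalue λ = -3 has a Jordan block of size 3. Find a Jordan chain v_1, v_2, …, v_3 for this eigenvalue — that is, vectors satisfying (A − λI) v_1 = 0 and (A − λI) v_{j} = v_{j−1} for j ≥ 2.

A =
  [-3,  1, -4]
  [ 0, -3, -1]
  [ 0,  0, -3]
A Jordan chain for λ = -3 of length 3:
v_1 = (-1, 0, 0)ᵀ
v_2 = (-4, -1, 0)ᵀ
v_3 = (0, 0, 1)ᵀ

Let N = A − (-3)·I. We want v_3 with N^3 v_3 = 0 but N^2 v_3 ≠ 0; then v_{j-1} := N · v_j for j = 3, …, 2.

Pick v_3 = (0, 0, 1)ᵀ.
Then v_2 = N · v_3 = (-4, -1, 0)ᵀ.
Then v_1 = N · v_2 = (-1, 0, 0)ᵀ.

Sanity check: (A − (-3)·I) v_1 = (0, 0, 0)ᵀ = 0. ✓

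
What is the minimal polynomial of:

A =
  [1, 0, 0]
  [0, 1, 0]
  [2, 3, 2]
x^2 - 3*x + 2

The characteristic polynomial is χ_A(x) = (x - 2)*(x - 1)^2, so the eigenvalues are known. The minimal polynomial is
  m_A(x) = Π_λ (x − λ)^{k_λ}
where k_λ is the size of the *largest* Jordan block for λ (equivalently, the smallest k with (A − λI)^k v = 0 for every generalised eigenvector v of λ).

  λ = 1: largest Jordan block has size 1, contributing (x − 1)
  λ = 2: largest Jordan block has size 1, contributing (x − 2)

So m_A(x) = (x - 2)*(x - 1) = x^2 - 3*x + 2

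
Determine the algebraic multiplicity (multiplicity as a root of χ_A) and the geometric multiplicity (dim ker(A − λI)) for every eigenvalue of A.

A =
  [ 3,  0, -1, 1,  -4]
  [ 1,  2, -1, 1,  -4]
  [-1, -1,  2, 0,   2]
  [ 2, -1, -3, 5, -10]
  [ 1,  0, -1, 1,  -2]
λ = 2: alg = 5, geom = 3

Step 1 — factor the characteristic polynomial to read off the algebraic multiplicities:
  χ_A(x) = (x - 2)^5

Step 2 — compute geometric multiplicities via the rank-nullity identity g(λ) = n − rank(A − λI):
  rank(A − (2)·I) = 2, so dim ker(A − (2)·I) = n − 2 = 3

Summary:
  λ = 2: algebraic multiplicity = 5, geometric multiplicity = 3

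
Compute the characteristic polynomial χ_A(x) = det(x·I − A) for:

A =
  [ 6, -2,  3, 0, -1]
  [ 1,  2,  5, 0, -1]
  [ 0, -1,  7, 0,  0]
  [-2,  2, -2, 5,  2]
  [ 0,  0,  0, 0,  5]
x^5 - 25*x^4 + 250*x^3 - 1250*x^2 + 3125*x - 3125

Expanding det(x·I − A) (e.g. by cofactor expansion or by noting that A is similar to its Jordan form J, which has the same characteristic polynomial as A) gives
  χ_A(x) = x^5 - 25*x^4 + 250*x^3 - 1250*x^2 + 3125*x - 3125
which factors as (x - 5)^5. The eigenvalues (with algebraic multiplicities) are λ = 5 with multiplicity 5.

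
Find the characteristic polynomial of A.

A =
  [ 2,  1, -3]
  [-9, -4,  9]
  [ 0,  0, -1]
x^3 + 3*x^2 + 3*x + 1

Expanding det(x·I − A) (e.g. by cofactor expansion or by noting that A is similar to its Jordan form J, which has the same characteristic polynomial as A) gives
  χ_A(x) = x^3 + 3*x^2 + 3*x + 1
which factors as (x + 1)^3. The eigenvalues (with algebraic multiplicities) are λ = -1 with multiplicity 3.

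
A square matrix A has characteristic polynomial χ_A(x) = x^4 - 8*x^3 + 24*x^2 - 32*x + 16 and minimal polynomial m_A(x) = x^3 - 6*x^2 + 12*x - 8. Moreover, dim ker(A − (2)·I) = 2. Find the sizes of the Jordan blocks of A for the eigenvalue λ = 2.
Block sizes for λ = 2: [3, 1]

Step 1 — from the characteristic polynomial, algebraic multiplicity of λ = 2 is 4. From dim ker(A − (2)·I) = 2, there are exactly 2 Jordan blocks for λ = 2.
Step 2 — from the minimal polynomial, the factor (x − 2)^3 tells us the largest block for λ = 2 has size 3.
Step 3 — with total size 4, 2 blocks, and largest block 3, the block sizes (in nonincreasing order) are [3, 1].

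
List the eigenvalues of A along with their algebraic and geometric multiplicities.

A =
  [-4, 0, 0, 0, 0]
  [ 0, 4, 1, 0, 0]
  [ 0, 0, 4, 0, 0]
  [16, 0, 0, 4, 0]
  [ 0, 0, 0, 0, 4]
λ = -4: alg = 1, geom = 1; λ = 4: alg = 4, geom = 3

Step 1 — factor the characteristic polynomial to read off the algebraic multiplicities:
  χ_A(x) = (x - 4)^4*(x + 4)

Step 2 — compute geometric multiplicities via the rank-nullity identity g(λ) = n − rank(A − λI):
  rank(A − (-4)·I) = 4, so dim ker(A − (-4)·I) = n − 4 = 1
  rank(A − (4)·I) = 2, so dim ker(A − (4)·I) = n − 2 = 3

Summary:
  λ = -4: algebraic multiplicity = 1, geometric multiplicity = 1
  λ = 4: algebraic multiplicity = 4, geometric multiplicity = 3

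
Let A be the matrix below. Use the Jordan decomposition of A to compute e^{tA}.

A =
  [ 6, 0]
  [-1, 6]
e^{tA} =
  [exp(6*t), 0]
  [-t*exp(6*t), exp(6*t)]

Strategy: write A = P · J · P⁻¹ where J is a Jordan canonical form, so e^{tA} = P · e^{tJ} · P⁻¹, and e^{tJ} can be computed block-by-block.

A has Jordan form
J =
  [6, 1]
  [0, 6]
(up to reordering of blocks).

Per-block formulas:
  For a 2×2 Jordan block J_2(6): exp(t · J_2(6)) = e^(6t)·(I + t·N), where N is the 2×2 nilpotent shift.

After assembling e^{tJ} and conjugating by P, we get:

e^{tA} =
  [exp(6*t), 0]
  [-t*exp(6*t), exp(6*t)]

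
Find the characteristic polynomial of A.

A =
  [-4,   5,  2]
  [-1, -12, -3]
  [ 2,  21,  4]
x^3 + 12*x^2 + 48*x + 64

Expanding det(x·I − A) (e.g. by cofactor expansion or by noting that A is similar to its Jordan form J, which has the same characteristic polynomial as A) gives
  χ_A(x) = x^3 + 12*x^2 + 48*x + 64
which factors as (x + 4)^3. The eigenvalues (with algebraic multiplicities) are λ = -4 with multiplicity 3.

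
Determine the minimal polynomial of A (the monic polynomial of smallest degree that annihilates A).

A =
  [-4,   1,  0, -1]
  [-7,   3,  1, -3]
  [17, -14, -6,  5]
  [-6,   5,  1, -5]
x^2 + 6*x + 9

The characteristic polynomial is χ_A(x) = (x + 3)^4, so the eigenvalues are known. The minimal polynomial is
  m_A(x) = Π_λ (x − λ)^{k_λ}
where k_λ is the size of the *largest* Jordan block for λ (equivalently, the smallest k with (A − λI)^k v = 0 for every generalised eigenvector v of λ).

  λ = -3: largest Jordan block has size 2, contributing (x + 3)^2

So m_A(x) = (x + 3)^2 = x^2 + 6*x + 9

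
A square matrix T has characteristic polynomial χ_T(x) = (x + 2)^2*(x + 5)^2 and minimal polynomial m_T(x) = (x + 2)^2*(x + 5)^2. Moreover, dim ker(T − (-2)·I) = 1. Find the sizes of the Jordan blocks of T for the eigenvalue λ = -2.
Block sizes for λ = -2: [2]

Step 1 — from the characteristic polynomial, algebraic multiplicity of λ = -2 is 2. From dim ker(T − (-2)·I) = 1, there are exactly 1 Jordan blocks for λ = -2.
Step 2 — from the minimal polynomial, the factor (x + 2)^2 tells us the largest block for λ = -2 has size 2.
Step 3 — with total size 2, 1 blocks, and largest block 2, the block sizes (in nonincreasing order) are [2].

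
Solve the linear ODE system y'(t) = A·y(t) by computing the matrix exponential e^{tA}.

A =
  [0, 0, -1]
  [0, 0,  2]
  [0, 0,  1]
e^{tA} =
  [1, 0, 1 - exp(t)]
  [0, 1, 2*exp(t) - 2]
  [0, 0, exp(t)]

Strategy: write A = P · J · P⁻¹ where J is a Jordan canonical form, so e^{tA} = P · e^{tJ} · P⁻¹, and e^{tJ} can be computed block-by-block.

A has Jordan form
J =
  [0, 0, 0]
  [0, 0, 0]
  [0, 0, 1]
(up to reordering of blocks).

Per-block formulas:
  For a 1×1 block at λ = 1: exp(t · [1]) = [e^(1t)].
  For a 1×1 block at λ = 0: exp(t · [0]) = [e^(0t)].

After assembling e^{tJ} and conjugating by P, we get:

e^{tA} =
  [1, 0, 1 - exp(t)]
  [0, 1, 2*exp(t) - 2]
  [0, 0, exp(t)]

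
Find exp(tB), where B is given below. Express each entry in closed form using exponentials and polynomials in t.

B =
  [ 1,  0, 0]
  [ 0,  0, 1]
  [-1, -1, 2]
e^{tB} =
  [exp(t), 0, 0]
  [-t^2*exp(t)/2, -t*exp(t) + exp(t), t*exp(t)]
  [-t^2*exp(t)/2 - t*exp(t), -t*exp(t), t*exp(t) + exp(t)]

Strategy: write B = P · J · P⁻¹ where J is a Jordan canonical form, so e^{tB} = P · e^{tJ} · P⁻¹, and e^{tJ} can be computed block-by-block.

B has Jordan form
J =
  [1, 1, 0]
  [0, 1, 1]
  [0, 0, 1]
(up to reordering of blocks).

Per-block formulas:
  For a 3×3 Jordan block J_3(1): exp(t · J_3(1)) = e^(1t)·(I + t·N + (t^2/2)·N^2), where N is the 3×3 nilpotent shift.

After assembling e^{tJ} and conjugating by P, we get:

e^{tB} =
  [exp(t), 0, 0]
  [-t^2*exp(t)/2, -t*exp(t) + exp(t), t*exp(t)]
  [-t^2*exp(t)/2 - t*exp(t), -t*exp(t), t*exp(t) + exp(t)]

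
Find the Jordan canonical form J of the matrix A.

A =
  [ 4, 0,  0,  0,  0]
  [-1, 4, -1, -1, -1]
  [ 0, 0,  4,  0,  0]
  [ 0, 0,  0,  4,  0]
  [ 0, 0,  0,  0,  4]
J_2(4) ⊕ J_1(4) ⊕ J_1(4) ⊕ J_1(4)

The characteristic polynomial is
  det(x·I − A) = x^5 - 20*x^4 + 160*x^3 - 640*x^2 + 1280*x - 1024 = (x - 4)^5

Eigenvalues and multiplicities (the geometric multiplicity of λ is n − rank(A − λI), which equals the number of Jordan blocks for λ):
  λ = 4: algebraic multiplicity = 5, geometric multiplicity = 4

Determining the block sizes for each eigenvalue:
  λ = 4: 4 blocks summing to 5 forces exactly one block of size 2 and the rest size 1 → block sizes [2, 1, 1, 1]

Assembling the blocks gives a Jordan form
J =
  [4, 1, 0, 0, 0]
  [0, 4, 0, 0, 0]
  [0, 0, 4, 0, 0]
  [0, 0, 0, 4, 0]
  [0, 0, 0, 0, 4]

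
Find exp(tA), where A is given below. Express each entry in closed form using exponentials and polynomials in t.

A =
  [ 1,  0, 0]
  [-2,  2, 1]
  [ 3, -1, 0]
e^{tA} =
  [exp(t), 0, 0]
  [t^2*exp(t)/2 - 2*t*exp(t), t*exp(t) + exp(t), t*exp(t)]
  [-t^2*exp(t)/2 + 3*t*exp(t), -t*exp(t), -t*exp(t) + exp(t)]

Strategy: write A = P · J · P⁻¹ where J is a Jordan canonical form, so e^{tA} = P · e^{tJ} · P⁻¹, and e^{tJ} can be computed block-by-block.

A has Jordan form
J =
  [1, 1, 0]
  [0, 1, 1]
  [0, 0, 1]
(up to reordering of blocks).

Per-block formulas:
  For a 3×3 Jordan block J_3(1): exp(t · J_3(1)) = e^(1t)·(I + t·N + (t^2/2)·N^2), where N is the 3×3 nilpotent shift.

After assembling e^{tJ} and conjugating by P, we get:

e^{tA} =
  [exp(t), 0, 0]
  [t^2*exp(t)/2 - 2*t*exp(t), t*exp(t) + exp(t), t*exp(t)]
  [-t^2*exp(t)/2 + 3*t*exp(t), -t*exp(t), -t*exp(t) + exp(t)]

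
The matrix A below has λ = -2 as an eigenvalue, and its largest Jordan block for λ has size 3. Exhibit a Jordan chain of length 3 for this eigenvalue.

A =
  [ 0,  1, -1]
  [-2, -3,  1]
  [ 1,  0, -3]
A Jordan chain for λ = -2 of length 3:
v_1 = (1, -1, 1)ᵀ
v_2 = (2, -2, 1)ᵀ
v_3 = (1, 0, 0)ᵀ

Let N = A − (-2)·I. We want v_3 with N^3 v_3 = 0 but N^2 v_3 ≠ 0; then v_{j-1} := N · v_j for j = 3, …, 2.

Pick v_3 = (1, 0, 0)ᵀ.
Then v_2 = N · v_3 = (2, -2, 1)ᵀ.
Then v_1 = N · v_2 = (1, -1, 1)ᵀ.

Sanity check: (A − (-2)·I) v_1 = (0, 0, 0)ᵀ = 0. ✓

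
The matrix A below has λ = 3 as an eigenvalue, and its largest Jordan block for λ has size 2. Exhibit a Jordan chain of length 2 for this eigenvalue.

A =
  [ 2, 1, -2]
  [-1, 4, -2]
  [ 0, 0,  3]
A Jordan chain for λ = 3 of length 2:
v_1 = (-1, -1, 0)ᵀ
v_2 = (1, 0, 0)ᵀ

Let N = A − (3)·I. We want v_2 with N^2 v_2 = 0 but N^1 v_2 ≠ 0; then v_{j-1} := N · v_j for j = 2, …, 2.

Pick v_2 = (1, 0, 0)ᵀ.
Then v_1 = N · v_2 = (-1, -1, 0)ᵀ.

Sanity check: (A − (3)·I) v_1 = (0, 0, 0)ᵀ = 0. ✓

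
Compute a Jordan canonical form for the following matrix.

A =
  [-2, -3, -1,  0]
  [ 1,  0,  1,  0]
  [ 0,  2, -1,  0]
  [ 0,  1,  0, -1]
J_3(-1) ⊕ J_1(-1)

The characteristic polynomial is
  det(x·I − A) = x^4 + 4*x^3 + 6*x^2 + 4*x + 1 = (x + 1)^4

Eigenvalues and multiplicities (the geometric multiplicity of λ is n − rank(A − λI), which equals the number of Jordan blocks for λ):
  λ = -1: algebraic multiplicity = 4, geometric multiplicity = 2

Determining the block sizes for each eigenvalue:
  λ = -1: with am = 4 and gm = 2, the partition is not yet determined (e.g. several partitions of 4 into 2 parts exist). Let N = A − (-1)·I. Computing rank(N^1) = 2, rank(N^2) = 1, rank(N^3) = 0; the number of blocks of size ≥ j is rank(N^{j−1}) − rank(N^j), giving [2, 1, 1]. So we have 1 block(s) of size 3, 1 block(s) of size 1 → block sizes [3, 1]

Assembling the blocks gives a Jordan form
J =
  [-1,  1,  0,  0]
  [ 0, -1,  1,  0]
  [ 0,  0, -1,  0]
  [ 0,  0,  0, -1]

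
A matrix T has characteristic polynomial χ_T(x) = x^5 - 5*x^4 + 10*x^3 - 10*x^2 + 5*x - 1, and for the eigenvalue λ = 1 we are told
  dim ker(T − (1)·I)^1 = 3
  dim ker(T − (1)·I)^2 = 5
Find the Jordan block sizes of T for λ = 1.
Block sizes for λ = 1: [2, 2, 1]

From the dimensions of kernels of powers, the number of Jordan blocks of size at least j is d_j − d_{j−1} where d_j = dim ker(N^j) (with d_0 = 0). Computing the differences gives [3, 2].
The number of blocks of size exactly k is (#blocks of size ≥ k) − (#blocks of size ≥ k + 1), so the partition is: 1 block(s) of size 1, 2 block(s) of size 2.
In nonincreasing order the block sizes are [2, 2, 1].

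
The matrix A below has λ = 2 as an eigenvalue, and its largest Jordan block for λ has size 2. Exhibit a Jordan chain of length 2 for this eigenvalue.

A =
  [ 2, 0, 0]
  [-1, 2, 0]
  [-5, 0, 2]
A Jordan chain for λ = 2 of length 2:
v_1 = (0, -1, -5)ᵀ
v_2 = (1, 0, 0)ᵀ

Let N = A − (2)·I. We want v_2 with N^2 v_2 = 0 but N^1 v_2 ≠ 0; then v_{j-1} := N · v_j for j = 2, …, 2.

Pick v_2 = (1, 0, 0)ᵀ.
Then v_1 = N · v_2 = (0, -1, -5)ᵀ.

Sanity check: (A − (2)·I) v_1 = (0, 0, 0)ᵀ = 0. ✓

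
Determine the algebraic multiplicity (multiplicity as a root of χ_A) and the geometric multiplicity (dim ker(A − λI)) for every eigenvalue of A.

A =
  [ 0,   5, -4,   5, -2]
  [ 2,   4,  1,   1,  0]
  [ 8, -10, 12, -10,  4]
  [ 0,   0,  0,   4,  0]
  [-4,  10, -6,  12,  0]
λ = 4: alg = 5, geom = 3

Step 1 — factor the characteristic polynomial to read off the algebraic multiplicities:
  χ_A(x) = (x - 4)^5

Step 2 — compute geometric multiplicities via the rank-nullity identity g(λ) = n − rank(A − λI):
  rank(A − (4)·I) = 2, so dim ker(A − (4)·I) = n − 2 = 3

Summary:
  λ = 4: algebraic multiplicity = 5, geometric multiplicity = 3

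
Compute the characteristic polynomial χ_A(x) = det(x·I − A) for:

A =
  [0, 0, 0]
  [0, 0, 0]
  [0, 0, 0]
x^3

Expanding det(x·I − A) (e.g. by cofactor expansion or by noting that A is similar to its Jordan form J, which has the same characteristic polynomial as A) gives
  χ_A(x) = x^3
which factors as x^3. The eigenvalues (with algebraic multiplicities) are λ = 0 with multiplicity 3.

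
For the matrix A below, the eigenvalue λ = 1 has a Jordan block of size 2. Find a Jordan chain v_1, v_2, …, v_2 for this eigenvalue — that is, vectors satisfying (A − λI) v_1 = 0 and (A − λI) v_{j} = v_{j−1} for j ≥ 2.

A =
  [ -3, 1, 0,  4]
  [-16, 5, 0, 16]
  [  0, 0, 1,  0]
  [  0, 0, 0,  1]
A Jordan chain for λ = 1 of length 2:
v_1 = (-4, -16, 0, 0)ᵀ
v_2 = (1, 0, 0, 0)ᵀ

Let N = A − (1)·I. We want v_2 with N^2 v_2 = 0 but N^1 v_2 ≠ 0; then v_{j-1} := N · v_j for j = 2, …, 2.

Pick v_2 = (1, 0, 0, 0)ᵀ.
Then v_1 = N · v_2 = (-4, -16, 0, 0)ᵀ.

Sanity check: (A − (1)·I) v_1 = (0, 0, 0, 0)ᵀ = 0. ✓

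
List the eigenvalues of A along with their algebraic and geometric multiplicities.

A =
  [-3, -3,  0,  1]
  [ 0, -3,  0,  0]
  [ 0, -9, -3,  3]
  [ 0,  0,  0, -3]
λ = -3: alg = 4, geom = 3

Step 1 — factor the characteristic polynomial to read off the algebraic multiplicities:
  χ_A(x) = (x + 3)^4

Step 2 — compute geometric multiplicities via the rank-nullity identity g(λ) = n − rank(A − λI):
  rank(A − (-3)·I) = 1, so dim ker(A − (-3)·I) = n − 1 = 3

Summary:
  λ = -3: algebraic multiplicity = 4, geometric multiplicity = 3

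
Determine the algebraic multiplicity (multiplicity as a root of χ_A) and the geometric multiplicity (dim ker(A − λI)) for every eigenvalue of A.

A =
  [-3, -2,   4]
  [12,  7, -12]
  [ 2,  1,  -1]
λ = 1: alg = 3, geom = 2

Step 1 — factor the characteristic polynomial to read off the algebraic multiplicities:
  χ_A(x) = (x - 1)^3

Step 2 — compute geometric multiplicities via the rank-nullity identity g(λ) = n − rank(A − λI):
  rank(A − (1)·I) = 1, so dim ker(A − (1)·I) = n − 1 = 2

Summary:
  λ = 1: algebraic multiplicity = 3, geometric multiplicity = 2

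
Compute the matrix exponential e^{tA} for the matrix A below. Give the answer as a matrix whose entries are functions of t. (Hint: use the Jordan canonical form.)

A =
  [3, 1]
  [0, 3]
e^{tA} =
  [exp(3*t), t*exp(3*t)]
  [0, exp(3*t)]

Strategy: write A = P · J · P⁻¹ where J is a Jordan canonical form, so e^{tA} = P · e^{tJ} · P⁻¹, and e^{tJ} can be computed block-by-block.

A has Jordan form
J =
  [3, 1]
  [0, 3]
(up to reordering of blocks).

Per-block formulas:
  For a 2×2 Jordan block J_2(3): exp(t · J_2(3)) = e^(3t)·(I + t·N), where N is the 2×2 nilpotent shift.

After assembling e^{tJ} and conjugating by P, we get:

e^{tA} =
  [exp(3*t), t*exp(3*t)]
  [0, exp(3*t)]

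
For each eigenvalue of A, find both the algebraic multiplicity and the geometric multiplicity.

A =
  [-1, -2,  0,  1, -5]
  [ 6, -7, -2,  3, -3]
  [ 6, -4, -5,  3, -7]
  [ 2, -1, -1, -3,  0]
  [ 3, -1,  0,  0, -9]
λ = -5: alg = 5, geom = 2

Step 1 — factor the characteristic polynomial to read off the algebraic multiplicities:
  χ_A(x) = (x + 5)^5

Step 2 — compute geometric multiplicities via the rank-nullity identity g(λ) = n − rank(A − λI):
  rank(A − (-5)·I) = 3, so dim ker(A − (-5)·I) = n − 3 = 2

Summary:
  λ = -5: algebraic multiplicity = 5, geometric multiplicity = 2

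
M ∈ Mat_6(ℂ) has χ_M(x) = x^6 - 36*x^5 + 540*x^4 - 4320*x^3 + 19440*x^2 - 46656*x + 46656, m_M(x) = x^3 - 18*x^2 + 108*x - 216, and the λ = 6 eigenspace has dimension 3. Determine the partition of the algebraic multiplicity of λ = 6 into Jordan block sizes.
Block sizes for λ = 6: [3, 2, 1]

Step 1 — from the characteristic polynomial, algebraic multiplicity of λ = 6 is 6. From dim ker(M − (6)·I) = 3, there are exactly 3 Jordan blocks for λ = 6.
Step 2 — from the minimal polynomial, the factor (x − 6)^3 tells us the largest block for λ = 6 has size 3.
Step 3 — with total size 6, 3 blocks, and largest block 3, the block sizes (in nonincreasing order) are [3, 2, 1].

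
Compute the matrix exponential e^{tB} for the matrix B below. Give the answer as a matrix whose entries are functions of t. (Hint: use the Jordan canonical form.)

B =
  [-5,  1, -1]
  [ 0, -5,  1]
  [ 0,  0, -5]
e^{tB} =
  [exp(-5*t), t*exp(-5*t), t^2*exp(-5*t)/2 - t*exp(-5*t)]
  [0, exp(-5*t), t*exp(-5*t)]
  [0, 0, exp(-5*t)]

Strategy: write B = P · J · P⁻¹ where J is a Jordan canonical form, so e^{tB} = P · e^{tJ} · P⁻¹, and e^{tJ} can be computed block-by-block.

B has Jordan form
J =
  [-5,  1,  0]
  [ 0, -5,  1]
  [ 0,  0, -5]
(up to reordering of blocks).

Per-block formulas:
  For a 3×3 Jordan block J_3(-5): exp(t · J_3(-5)) = e^(-5t)·(I + t·N + (t^2/2)·N^2), where N is the 3×3 nilpotent shift.

After assembling e^{tJ} and conjugating by P, we get:

e^{tB} =
  [exp(-5*t), t*exp(-5*t), t^2*exp(-5*t)/2 - t*exp(-5*t)]
  [0, exp(-5*t), t*exp(-5*t)]
  [0, 0, exp(-5*t)]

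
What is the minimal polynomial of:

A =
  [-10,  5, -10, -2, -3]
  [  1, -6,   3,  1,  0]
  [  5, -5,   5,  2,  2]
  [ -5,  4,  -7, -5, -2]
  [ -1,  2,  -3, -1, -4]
x^3 + 12*x^2 + 48*x + 64

The characteristic polynomial is χ_A(x) = (x + 4)^5, so the eigenvalues are known. The minimal polynomial is
  m_A(x) = Π_λ (x − λ)^{k_λ}
where k_λ is the size of the *largest* Jordan block for λ (equivalently, the smallest k with (A − λI)^k v = 0 for every generalised eigenvector v of λ).

  λ = -4: largest Jordan block has size 3, contributing (x + 4)^3

So m_A(x) = (x + 4)^3 = x^3 + 12*x^2 + 48*x + 64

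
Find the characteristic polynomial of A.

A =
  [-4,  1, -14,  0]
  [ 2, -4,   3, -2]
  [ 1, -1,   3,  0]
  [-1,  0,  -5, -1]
x^4 + 6*x^3 + 12*x^2 + 10*x + 3

Expanding det(x·I − A) (e.g. by cofactor expansion or by noting that A is similar to its Jordan form J, which has the same characteristic polynomial as A) gives
  χ_A(x) = x^4 + 6*x^3 + 12*x^2 + 10*x + 3
which factors as (x + 1)^3*(x + 3). The eigenvalues (with algebraic multiplicities) are λ = -3 with multiplicity 1, λ = -1 with multiplicity 3.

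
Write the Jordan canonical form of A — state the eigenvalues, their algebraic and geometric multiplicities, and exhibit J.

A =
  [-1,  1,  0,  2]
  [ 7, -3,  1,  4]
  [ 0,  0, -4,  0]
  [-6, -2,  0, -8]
J_3(-4) ⊕ J_1(-4)

The characteristic polynomial is
  det(x·I − A) = x^4 + 16*x^3 + 96*x^2 + 256*x + 256 = (x + 4)^4

Eigenvalues and multiplicities (the geometric multiplicity of λ is n − rank(A − λI), which equals the number of Jordan blocks for λ):
  λ = -4: algebraic multiplicity = 4, geometric multiplicity = 2

Determining the block sizes for each eigenvalue:
  λ = -4: with am = 4 and gm = 2, the partition is not yet determined (e.g. several partitions of 4 into 2 parts exist). Let N = A − (-4)·I. Computing rank(N^1) = 2, rank(N^2) = 1, rank(N^3) = 0; the number of blocks of size ≥ j is rank(N^{j−1}) − rank(N^j), giving [2, 1, 1]. So we have 1 block(s) of size 3, 1 block(s) of size 1 → block sizes [3, 1]

Assembling the blocks gives a Jordan form
J =
  [-4,  1,  0,  0]
  [ 0, -4,  1,  0]
  [ 0,  0, -4,  0]
  [ 0,  0,  0, -4]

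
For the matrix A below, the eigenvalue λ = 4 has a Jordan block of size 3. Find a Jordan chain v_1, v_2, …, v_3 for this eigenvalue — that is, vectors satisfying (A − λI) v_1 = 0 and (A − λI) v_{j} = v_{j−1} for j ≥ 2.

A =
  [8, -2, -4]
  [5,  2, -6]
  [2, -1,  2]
A Jordan chain for λ = 4 of length 3:
v_1 = (-2, -2, -1)ᵀ
v_2 = (4, 5, 2)ᵀ
v_3 = (1, 0, 0)ᵀ

Let N = A − (4)·I. We want v_3 with N^3 v_3 = 0 but N^2 v_3 ≠ 0; then v_{j-1} := N · v_j for j = 3, …, 2.

Pick v_3 = (1, 0, 0)ᵀ.
Then v_2 = N · v_3 = (4, 5, 2)ᵀ.
Then v_1 = N · v_2 = (-2, -2, -1)ᵀ.

Sanity check: (A − (4)·I) v_1 = (0, 0, 0)ᵀ = 0. ✓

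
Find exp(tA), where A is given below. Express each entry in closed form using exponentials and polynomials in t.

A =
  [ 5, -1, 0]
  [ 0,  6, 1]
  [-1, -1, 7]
e^{tA} =
  [t^2*exp(6*t)/2 - t*exp(6*t) + exp(6*t), t^2*exp(6*t)/2 - t*exp(6*t), -t^2*exp(6*t)/2]
  [-t^2*exp(6*t)/2, -t^2*exp(6*t)/2 + exp(6*t), t^2*exp(6*t)/2 + t*exp(6*t)]
  [-t*exp(6*t), -t*exp(6*t), t*exp(6*t) + exp(6*t)]

Strategy: write A = P · J · P⁻¹ where J is a Jordan canonical form, so e^{tA} = P · e^{tJ} · P⁻¹, and e^{tJ} can be computed block-by-block.

A has Jordan form
J =
  [6, 1, 0]
  [0, 6, 1]
  [0, 0, 6]
(up to reordering of blocks).

Per-block formulas:
  For a 3×3 Jordan block J_3(6): exp(t · J_3(6)) = e^(6t)·(I + t·N + (t^2/2)·N^2), where N is the 3×3 nilpotent shift.

After assembling e^{tJ} and conjugating by P, we get:

e^{tA} =
  [t^2*exp(6*t)/2 - t*exp(6*t) + exp(6*t), t^2*exp(6*t)/2 - t*exp(6*t), -t^2*exp(6*t)/2]
  [-t^2*exp(6*t)/2, -t^2*exp(6*t)/2 + exp(6*t), t^2*exp(6*t)/2 + t*exp(6*t)]
  [-t*exp(6*t), -t*exp(6*t), t*exp(6*t) + exp(6*t)]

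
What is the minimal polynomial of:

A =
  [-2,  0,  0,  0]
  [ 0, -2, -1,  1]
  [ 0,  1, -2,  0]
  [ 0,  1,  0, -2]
x^3 + 6*x^2 + 12*x + 8

The characteristic polynomial is χ_A(x) = (x + 2)^4, so the eigenvalues are known. The minimal polynomial is
  m_A(x) = Π_λ (x − λ)^{k_λ}
where k_λ is the size of the *largest* Jordan block for λ (equivalently, the smallest k with (A − λI)^k v = 0 for every generalised eigenvector v of λ).

  λ = -2: largest Jordan block has size 3, contributing (x + 2)^3

So m_A(x) = (x + 2)^3 = x^3 + 6*x^2 + 12*x + 8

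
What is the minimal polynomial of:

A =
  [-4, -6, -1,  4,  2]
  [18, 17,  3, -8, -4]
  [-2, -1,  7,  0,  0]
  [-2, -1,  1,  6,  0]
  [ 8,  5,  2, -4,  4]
x^3 - 18*x^2 + 108*x - 216

The characteristic polynomial is χ_A(x) = (x - 6)^5, so the eigenvalues are known. The minimal polynomial is
  m_A(x) = Π_λ (x − λ)^{k_λ}
where k_λ is the size of the *largest* Jordan block for λ (equivalently, the smallest k with (A − λI)^k v = 0 for every generalised eigenvector v of λ).

  λ = 6: largest Jordan block has size 3, contributing (x − 6)^3

So m_A(x) = (x - 6)^3 = x^3 - 18*x^2 + 108*x - 216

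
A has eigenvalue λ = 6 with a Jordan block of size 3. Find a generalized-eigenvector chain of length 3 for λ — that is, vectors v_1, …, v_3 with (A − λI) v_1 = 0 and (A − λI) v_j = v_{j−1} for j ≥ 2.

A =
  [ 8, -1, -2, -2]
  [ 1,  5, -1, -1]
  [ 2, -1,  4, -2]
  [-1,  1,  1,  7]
A Jordan chain for λ = 6 of length 3:
v_1 = (1, 0, 1, 0)ᵀ
v_2 = (2, 1, 2, -1)ᵀ
v_3 = (1, 0, 0, 0)ᵀ

Let N = A − (6)·I. We want v_3 with N^3 v_3 = 0 but N^2 v_3 ≠ 0; then v_{j-1} := N · v_j for j = 3, …, 2.

Pick v_3 = (1, 0, 0, 0)ᵀ.
Then v_2 = N · v_3 = (2, 1, 2, -1)ᵀ.
Then v_1 = N · v_2 = (1, 0, 1, 0)ᵀ.

Sanity check: (A − (6)·I) v_1 = (0, 0, 0, 0)ᵀ = 0. ✓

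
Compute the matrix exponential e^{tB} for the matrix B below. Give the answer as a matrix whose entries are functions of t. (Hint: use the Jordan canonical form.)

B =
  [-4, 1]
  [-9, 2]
e^{tB} =
  [-3*t*exp(-t) + exp(-t), t*exp(-t)]
  [-9*t*exp(-t), 3*t*exp(-t) + exp(-t)]

Strategy: write B = P · J · P⁻¹ where J is a Jordan canonical form, so e^{tB} = P · e^{tJ} · P⁻¹, and e^{tJ} can be computed block-by-block.

B has Jordan form
J =
  [-1,  1]
  [ 0, -1]
(up to reordering of blocks).

Per-block formulas:
  For a 2×2 Jordan block J_2(-1): exp(t · J_2(-1)) = e^(-1t)·(I + t·N), where N is the 2×2 nilpotent shift.

After assembling e^{tJ} and conjugating by P, we get:

e^{tB} =
  [-3*t*exp(-t) + exp(-t), t*exp(-t)]
  [-9*t*exp(-t), 3*t*exp(-t) + exp(-t)]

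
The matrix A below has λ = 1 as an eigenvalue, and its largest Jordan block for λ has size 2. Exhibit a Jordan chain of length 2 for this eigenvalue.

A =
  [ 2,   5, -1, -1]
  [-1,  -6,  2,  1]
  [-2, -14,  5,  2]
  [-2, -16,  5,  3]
A Jordan chain for λ = 1 of length 2:
v_1 = (1, -1, -2, -2)ᵀ
v_2 = (1, 0, 0, 0)ᵀ

Let N = A − (1)·I. We want v_2 with N^2 v_2 = 0 but N^1 v_2 ≠ 0; then v_{j-1} := N · v_j for j = 2, …, 2.

Pick v_2 = (1, 0, 0, 0)ᵀ.
Then v_1 = N · v_2 = (1, -1, -2, -2)ᵀ.

Sanity check: (A − (1)·I) v_1 = (0, 0, 0, 0)ᵀ = 0. ✓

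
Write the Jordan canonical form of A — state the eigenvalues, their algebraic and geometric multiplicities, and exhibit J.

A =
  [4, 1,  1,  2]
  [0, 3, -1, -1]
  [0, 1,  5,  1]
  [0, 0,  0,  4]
J_2(4) ⊕ J_2(4)

The characteristic polynomial is
  det(x·I − A) = x^4 - 16*x^3 + 96*x^2 - 256*x + 256 = (x - 4)^4

Eigenvalues and multiplicities (the geometric multiplicity of λ is n − rank(A − λI), which equals the number of Jordan blocks for λ):
  λ = 4: algebraic multiplicity = 4, geometric multiplicity = 2

Determining the block sizes for each eigenvalue:
  λ = 4: with am = 4 and gm = 2, the partition is not yet determined (e.g. several partitions of 4 into 2 parts exist). Let N = A − (4)·I. Computing rank(N^1) = 2, rank(N^2) = 0; the number of blocks of size ≥ j is rank(N^{j−1}) − rank(N^j), giving [2, 2]. So we have 2 block(s) of size 2 → block sizes [2, 2]

Assembling the blocks gives a Jordan form
J =
  [4, 1, 0, 0]
  [0, 4, 0, 0]
  [0, 0, 4, 1]
  [0, 0, 0, 4]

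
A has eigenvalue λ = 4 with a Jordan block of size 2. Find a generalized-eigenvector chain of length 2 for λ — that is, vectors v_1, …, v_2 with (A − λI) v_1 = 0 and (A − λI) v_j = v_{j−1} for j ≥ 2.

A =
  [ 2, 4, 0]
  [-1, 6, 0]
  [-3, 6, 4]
A Jordan chain for λ = 4 of length 2:
v_1 = (-2, -1, -3)ᵀ
v_2 = (1, 0, 0)ᵀ

Let N = A − (4)·I. We want v_2 with N^2 v_2 = 0 but N^1 v_2 ≠ 0; then v_{j-1} := N · v_j for j = 2, …, 2.

Pick v_2 = (1, 0, 0)ᵀ.
Then v_1 = N · v_2 = (-2, -1, -3)ᵀ.

Sanity check: (A − (4)·I) v_1 = (0, 0, 0)ᵀ = 0. ✓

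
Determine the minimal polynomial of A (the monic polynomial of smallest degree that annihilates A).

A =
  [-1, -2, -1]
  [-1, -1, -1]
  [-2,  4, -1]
x^3 + 3*x^2 + 3*x + 1

The characteristic polynomial is χ_A(x) = (x + 1)^3, so the eigenvalues are known. The minimal polynomial is
  m_A(x) = Π_λ (x − λ)^{k_λ}
where k_λ is the size of the *largest* Jordan block for λ (equivalently, the smallest k with (A − λI)^k v = 0 for every generalised eigenvector v of λ).

  λ = -1: largest Jordan block has size 3, contributing (x + 1)^3

So m_A(x) = (x + 1)^3 = x^3 + 3*x^2 + 3*x + 1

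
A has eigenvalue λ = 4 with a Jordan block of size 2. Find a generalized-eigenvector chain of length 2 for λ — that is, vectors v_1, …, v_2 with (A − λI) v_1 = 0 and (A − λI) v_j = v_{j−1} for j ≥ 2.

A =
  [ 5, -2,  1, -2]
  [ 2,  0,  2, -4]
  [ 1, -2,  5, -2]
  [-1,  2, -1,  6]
A Jordan chain for λ = 4 of length 2:
v_1 = (1, 2, 1, -1)ᵀ
v_2 = (1, 0, 0, 0)ᵀ

Let N = A − (4)·I. We want v_2 with N^2 v_2 = 0 but N^1 v_2 ≠ 0; then v_{j-1} := N · v_j for j = 2, …, 2.

Pick v_2 = (1, 0, 0, 0)ᵀ.
Then v_1 = N · v_2 = (1, 2, 1, -1)ᵀ.

Sanity check: (A − (4)·I) v_1 = (0, 0, 0, 0)ᵀ = 0. ✓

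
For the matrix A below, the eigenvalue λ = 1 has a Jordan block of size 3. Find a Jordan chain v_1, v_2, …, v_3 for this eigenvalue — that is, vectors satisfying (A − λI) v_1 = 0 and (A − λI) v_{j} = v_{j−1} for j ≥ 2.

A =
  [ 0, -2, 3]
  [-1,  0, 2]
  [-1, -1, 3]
A Jordan chain for λ = 1 of length 3:
v_1 = (1, 1, 1)ᵀ
v_2 = (-2, -1, -1)ᵀ
v_3 = (0, 1, 0)ᵀ

Let N = A − (1)·I. We want v_3 with N^3 v_3 = 0 but N^2 v_3 ≠ 0; then v_{j-1} := N · v_j for j = 3, …, 2.

Pick v_3 = (0, 1, 0)ᵀ.
Then v_2 = N · v_3 = (-2, -1, -1)ᵀ.
Then v_1 = N · v_2 = (1, 1, 1)ᵀ.

Sanity check: (A − (1)·I) v_1 = (0, 0, 0)ᵀ = 0. ✓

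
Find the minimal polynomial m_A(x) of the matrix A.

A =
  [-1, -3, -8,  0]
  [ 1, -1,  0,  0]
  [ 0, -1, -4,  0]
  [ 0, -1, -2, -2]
x^3 + 6*x^2 + 12*x + 8

The characteristic polynomial is χ_A(x) = (x + 2)^4, so the eigenvalues are known. The minimal polynomial is
  m_A(x) = Π_λ (x − λ)^{k_λ}
where k_λ is the size of the *largest* Jordan block for λ (equivalently, the smallest k with (A − λI)^k v = 0 for every generalised eigenvector v of λ).

  λ = -2: largest Jordan block has size 3, contributing (x + 2)^3

So m_A(x) = (x + 2)^3 = x^3 + 6*x^2 + 12*x + 8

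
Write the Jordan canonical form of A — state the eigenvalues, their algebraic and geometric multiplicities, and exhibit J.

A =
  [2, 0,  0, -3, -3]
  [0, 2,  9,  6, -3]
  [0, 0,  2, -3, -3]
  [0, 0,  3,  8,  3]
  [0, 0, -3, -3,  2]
J_1(2) ⊕ J_1(2) ⊕ J_1(2) ⊕ J_1(5) ⊕ J_1(5)

The characteristic polynomial is
  det(x·I − A) = x^5 - 16*x^4 + 97*x^3 - 278*x^2 + 380*x - 200 = (x - 5)^2*(x - 2)^3

Eigenvalues and multiplicities (the geometric multiplicity of λ is n − rank(A − λI), which equals the number of Jordan blocks for λ):
  λ = 2: algebraic multiplicity = 3, geometric multiplicity = 3
  λ = 5: algebraic multiplicity = 2, geometric multiplicity = 2

Determining the block sizes for each eigenvalue:
  λ = 2: gm = am = 3, so every block has size 1 → block sizes [1, 1, 1]
  λ = 5: gm = am = 2, so every block has size 1 → block sizes [1, 1]

Assembling the blocks gives a Jordan form
J =
  [2, 0, 0, 0, 0]
  [0, 2, 0, 0, 0]
  [0, 0, 2, 0, 0]
  [0, 0, 0, 5, 0]
  [0, 0, 0, 0, 5]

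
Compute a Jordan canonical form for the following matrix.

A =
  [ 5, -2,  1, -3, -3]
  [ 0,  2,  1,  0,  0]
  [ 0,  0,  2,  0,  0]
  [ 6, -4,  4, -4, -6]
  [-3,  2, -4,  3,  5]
J_3(2) ⊕ J_1(2) ⊕ J_1(2)

The characteristic polynomial is
  det(x·I − A) = x^5 - 10*x^4 + 40*x^3 - 80*x^2 + 80*x - 32 = (x - 2)^5

Eigenvalues and multiplicities (the geometric multiplicity of λ is n − rank(A − λI), which equals the number of Jordan blocks for λ):
  λ = 2: algebraic multiplicity = 5, geometric multiplicity = 3

Determining the block sizes for each eigenvalue:
  λ = 2: with am = 5 and gm = 3, the partition is not yet determined (e.g. several partitions of 5 into 3 parts exist). Let N = A − (2)·I. Computing rank(N^1) = 2, rank(N^2) = 1, rank(N^3) = 0; the number of blocks of size ≥ j is rank(N^{j−1}) − rank(N^j), giving [3, 1, 1]. So we have 1 block(s) of size 3, 2 block(s) of size 1 → block sizes [3, 1, 1]

Assembling the blocks gives a Jordan form
J =
  [2, 1, 0, 0, 0]
  [0, 2, 1, 0, 0]
  [0, 0, 2, 0, 0]
  [0, 0, 0, 2, 0]
  [0, 0, 0, 0, 2]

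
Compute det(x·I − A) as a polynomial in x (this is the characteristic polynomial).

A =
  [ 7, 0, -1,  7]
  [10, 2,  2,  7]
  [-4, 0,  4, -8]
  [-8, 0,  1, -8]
x^4 - 5*x^3 + 6*x^2 + 4*x - 8

Expanding det(x·I − A) (e.g. by cofactor expansion or by noting that A is similar to its Jordan form J, which has the same characteristic polynomial as A) gives
  χ_A(x) = x^4 - 5*x^3 + 6*x^2 + 4*x - 8
which factors as (x - 2)^3*(x + 1). The eigenvalues (with algebraic multiplicities) are λ = -1 with multiplicity 1, λ = 2 with multiplicity 3.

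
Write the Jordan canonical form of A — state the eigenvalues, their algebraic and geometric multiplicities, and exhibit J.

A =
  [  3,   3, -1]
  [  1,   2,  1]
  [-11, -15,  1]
J_3(2)

The characteristic polynomial is
  det(x·I − A) = x^3 - 6*x^2 + 12*x - 8 = (x - 2)^3

Eigenvalues and multiplicities (the geometric multiplicity of λ is n − rank(A − λI), which equals the number of Jordan blocks for λ):
  λ = 2: algebraic multiplicity = 3, geometric multiplicity = 1

Determining the block sizes for each eigenvalue:
  λ = 2: one block (gm = 1), so the single block has size am = 3 → block sizes [3]

Assembling the blocks gives a Jordan form
J =
  [2, 1, 0]
  [0, 2, 1]
  [0, 0, 2]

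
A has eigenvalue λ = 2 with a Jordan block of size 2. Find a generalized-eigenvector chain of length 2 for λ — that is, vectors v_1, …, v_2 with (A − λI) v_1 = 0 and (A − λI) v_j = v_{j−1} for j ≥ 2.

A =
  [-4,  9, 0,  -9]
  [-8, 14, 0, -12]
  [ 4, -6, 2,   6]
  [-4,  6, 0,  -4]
A Jordan chain for λ = 2 of length 2:
v_1 = (-6, -8, 4, -4)ᵀ
v_2 = (1, 0, 0, 0)ᵀ

Let N = A − (2)·I. We want v_2 with N^2 v_2 = 0 but N^1 v_2 ≠ 0; then v_{j-1} := N · v_j for j = 2, …, 2.

Pick v_2 = (1, 0, 0, 0)ᵀ.
Then v_1 = N · v_2 = (-6, -8, 4, -4)ᵀ.

Sanity check: (A − (2)·I) v_1 = (0, 0, 0, 0)ᵀ = 0. ✓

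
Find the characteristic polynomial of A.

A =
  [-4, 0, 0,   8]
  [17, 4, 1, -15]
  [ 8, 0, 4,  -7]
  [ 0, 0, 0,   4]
x^4 - 8*x^3 + 128*x - 256

Expanding det(x·I − A) (e.g. by cofactor expansion or by noting that A is similar to its Jordan form J, which has the same characteristic polynomial as A) gives
  χ_A(x) = x^4 - 8*x^3 + 128*x - 256
which factors as (x - 4)^3*(x + 4). The eigenvalues (with algebraic multiplicities) are λ = -4 with multiplicity 1, λ = 4 with multiplicity 3.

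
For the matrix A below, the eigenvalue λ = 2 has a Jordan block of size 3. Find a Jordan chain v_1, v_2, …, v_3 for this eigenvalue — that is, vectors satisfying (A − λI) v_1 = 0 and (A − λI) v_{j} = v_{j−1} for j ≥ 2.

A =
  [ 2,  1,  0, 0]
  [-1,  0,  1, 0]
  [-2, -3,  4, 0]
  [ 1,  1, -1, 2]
A Jordan chain for λ = 2 of length 3:
v_1 = (-1, 0, -1, 1)ᵀ
v_2 = (0, -1, -2, 1)ᵀ
v_3 = (1, 0, 0, 0)ᵀ

Let N = A − (2)·I. We want v_3 with N^3 v_3 = 0 but N^2 v_3 ≠ 0; then v_{j-1} := N · v_j for j = 3, …, 2.

Pick v_3 = (1, 0, 0, 0)ᵀ.
Then v_2 = N · v_3 = (0, -1, -2, 1)ᵀ.
Then v_1 = N · v_2 = (-1, 0, -1, 1)ᵀ.

Sanity check: (A − (2)·I) v_1 = (0, 0, 0, 0)ᵀ = 0. ✓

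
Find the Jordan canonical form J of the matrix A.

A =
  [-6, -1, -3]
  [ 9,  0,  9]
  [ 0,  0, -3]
J_2(-3) ⊕ J_1(-3)

The characteristic polynomial is
  det(x·I − A) = x^3 + 9*x^2 + 27*x + 27 = (x + 3)^3

Eigenvalues and multiplicities (the geometric multiplicity of λ is n − rank(A − λI), which equals the number of Jordan blocks for λ):
  λ = -3: algebraic multiplicity = 3, geometric multiplicity = 2

Determining the block sizes for each eigenvalue:
  λ = -3: 2 blocks summing to 3 forces exactly one block of size 2 and the rest size 1 → block sizes [2, 1]

Assembling the blocks gives a Jordan form
J =
  [-3,  1,  0]
  [ 0, -3,  0]
  [ 0,  0, -3]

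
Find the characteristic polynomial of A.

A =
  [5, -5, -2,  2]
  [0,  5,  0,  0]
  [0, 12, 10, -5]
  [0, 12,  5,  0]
x^4 - 20*x^3 + 150*x^2 - 500*x + 625

Expanding det(x·I − A) (e.g. by cofactor expansion or by noting that A is similar to its Jordan form J, which has the same characteristic polynomial as A) gives
  χ_A(x) = x^4 - 20*x^3 + 150*x^2 - 500*x + 625
which factors as (x - 5)^4. The eigenvalues (with algebraic multiplicities) are λ = 5 with multiplicity 4.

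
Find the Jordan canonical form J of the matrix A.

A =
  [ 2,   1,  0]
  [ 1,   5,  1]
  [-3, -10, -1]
J_3(2)

The characteristic polynomial is
  det(x·I − A) = x^3 - 6*x^2 + 12*x - 8 = (x - 2)^3

Eigenvalues and multiplicities (the geometric multiplicity of λ is n − rank(A − λI), which equals the number of Jordan blocks for λ):
  λ = 2: algebraic multiplicity = 3, geometric multiplicity = 1

Determining the block sizes for each eigenvalue:
  λ = 2: one block (gm = 1), so the single block has size am = 3 → block sizes [3]

Assembling the blocks gives a Jordan form
J =
  [2, 1, 0]
  [0, 2, 1]
  [0, 0, 2]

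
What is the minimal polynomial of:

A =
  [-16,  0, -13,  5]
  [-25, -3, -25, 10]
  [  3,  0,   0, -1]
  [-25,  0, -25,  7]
x^3 + 9*x^2 + 27*x + 27

The characteristic polynomial is χ_A(x) = (x + 3)^4, so the eigenvalues are known. The minimal polynomial is
  m_A(x) = Π_λ (x − λ)^{k_λ}
where k_λ is the size of the *largest* Jordan block for λ (equivalently, the smallest k with (A − λI)^k v = 0 for every generalised eigenvector v of λ).

  λ = -3: largest Jordan block has size 3, contributing (x + 3)^3

So m_A(x) = (x + 3)^3 = x^3 + 9*x^2 + 27*x + 27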